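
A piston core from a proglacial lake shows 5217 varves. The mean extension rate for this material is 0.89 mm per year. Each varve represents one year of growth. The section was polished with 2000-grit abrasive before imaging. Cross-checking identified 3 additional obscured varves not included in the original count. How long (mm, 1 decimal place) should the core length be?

After corrections the count is 5217 + 3 = 5220 varves.
Length ≈ 0.89 × 5220 = 4645.8 mm.

4645.8 mm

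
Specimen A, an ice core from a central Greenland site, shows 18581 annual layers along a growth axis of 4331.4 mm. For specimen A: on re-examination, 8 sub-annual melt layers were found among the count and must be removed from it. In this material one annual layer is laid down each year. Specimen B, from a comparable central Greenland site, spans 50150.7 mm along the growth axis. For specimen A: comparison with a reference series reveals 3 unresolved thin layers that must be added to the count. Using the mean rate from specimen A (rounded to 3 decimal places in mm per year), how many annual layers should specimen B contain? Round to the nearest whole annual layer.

Specimen A: true annual layer count = 18581 − 8 + 3 = 18576.
A: Mean rate = 4331.4 mm / 18576 years ≈ 0.233 mm/year.
Specimen B: 50150.7 mm / 0.233 mm per year = 215239.06 years ≈ 215239 annual layers.

215239 annual layers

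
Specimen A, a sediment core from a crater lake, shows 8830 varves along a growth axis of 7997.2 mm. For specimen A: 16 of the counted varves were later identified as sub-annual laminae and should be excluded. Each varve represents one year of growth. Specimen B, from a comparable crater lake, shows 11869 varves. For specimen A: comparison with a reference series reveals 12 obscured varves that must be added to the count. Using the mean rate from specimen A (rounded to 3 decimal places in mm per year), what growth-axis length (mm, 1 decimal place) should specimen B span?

Specimen A: adjusted count: 8830 − 16 + 12 = 8826 varves.
A: Mean rate = 7997.2 mm / 8826 years ≈ 0.906 mm/yr.
For B, 0.906 mm/year × 11869 years = 10753.3 mm.

10753.3 mm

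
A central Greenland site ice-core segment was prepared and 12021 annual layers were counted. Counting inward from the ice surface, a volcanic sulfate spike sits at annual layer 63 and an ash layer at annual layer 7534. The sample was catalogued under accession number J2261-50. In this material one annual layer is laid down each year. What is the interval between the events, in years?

Separation: 7534 − 63 = 7471 annual layers.
That is 7471 years at one annual layer per year.

7471 years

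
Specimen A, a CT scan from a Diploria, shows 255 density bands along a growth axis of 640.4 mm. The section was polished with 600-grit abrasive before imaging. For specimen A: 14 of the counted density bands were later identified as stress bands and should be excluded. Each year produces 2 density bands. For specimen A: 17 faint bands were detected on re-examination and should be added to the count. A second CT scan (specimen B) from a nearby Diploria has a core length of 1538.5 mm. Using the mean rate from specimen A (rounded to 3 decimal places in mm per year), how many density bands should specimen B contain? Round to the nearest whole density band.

Specimen A: correcting the raw count gives 255 − 14 + 17 = 258 true density bands.
Specimen A: 258 density bands at 2 per year is 258 / 2 = 129 years.
A: Mean rate = 640.4 mm / 129 years ≈ 4.964 mm/year.
Specimen B: 1538.5 mm / 4.964 mm per year = 309.93 years; at 2 density bands per year that is 309.93 × 2 ≈ 620 density bands.

620 density bands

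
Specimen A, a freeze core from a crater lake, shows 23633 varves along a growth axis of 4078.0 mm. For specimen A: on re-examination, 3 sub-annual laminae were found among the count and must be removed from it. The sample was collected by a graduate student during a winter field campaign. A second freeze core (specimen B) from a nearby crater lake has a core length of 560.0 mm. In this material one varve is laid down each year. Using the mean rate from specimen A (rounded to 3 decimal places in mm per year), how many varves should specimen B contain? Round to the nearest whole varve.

3237 varves

Specimen A: adjusted count: 23633 − 3 = 23630 varves.
A: Mean rate = 4078.0 mm / 23630 years ≈ 0.173 mm/year.
For B, 560.0 / 0.173 = 3236.99 years ≈ 3237 varves.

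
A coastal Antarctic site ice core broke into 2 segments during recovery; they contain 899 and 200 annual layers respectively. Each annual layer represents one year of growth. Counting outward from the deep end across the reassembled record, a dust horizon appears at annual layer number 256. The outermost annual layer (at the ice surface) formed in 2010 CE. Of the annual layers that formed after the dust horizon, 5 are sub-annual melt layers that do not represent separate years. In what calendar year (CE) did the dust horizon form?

Total annual layers = 899 + 200 = 1099.
Between annual layer 256 and the ice surface there are 1099 − 256 = 843 annual layers.
843 − 5 false = 838 true annual layers after the dust horizon.
2010 − 838 = 1172 CE.

1172 CE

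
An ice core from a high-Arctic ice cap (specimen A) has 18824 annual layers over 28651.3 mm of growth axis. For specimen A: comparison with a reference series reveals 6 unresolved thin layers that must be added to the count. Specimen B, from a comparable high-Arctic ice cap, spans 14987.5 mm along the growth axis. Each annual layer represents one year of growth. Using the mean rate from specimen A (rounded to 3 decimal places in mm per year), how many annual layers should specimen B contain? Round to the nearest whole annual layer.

Specimen A: adjusted count: 18824 + 6 = 18830 annual layers.
A: Extension rate ≈ 28651.3 / 18830 = 1.522 mm/yr.
Specimen B: 14987.5 mm / 1.522 mm per year = 9847.24 years ≈ 9847 annual layers.

9847 annual layers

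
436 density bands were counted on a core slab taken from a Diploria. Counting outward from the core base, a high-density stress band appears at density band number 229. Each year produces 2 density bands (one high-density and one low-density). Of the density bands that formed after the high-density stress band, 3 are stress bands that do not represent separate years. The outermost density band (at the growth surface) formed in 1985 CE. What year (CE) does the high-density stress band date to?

436 − 229 = 207 density bands lie beyond the high-density stress band toward the growth surface.
207 − 3 false = 204 true density bands after the high-density stress band.
204 density bands at 2 per year is 204 / 2 = 102 years.
1985 − 102 = 1883 CE.

1883 CE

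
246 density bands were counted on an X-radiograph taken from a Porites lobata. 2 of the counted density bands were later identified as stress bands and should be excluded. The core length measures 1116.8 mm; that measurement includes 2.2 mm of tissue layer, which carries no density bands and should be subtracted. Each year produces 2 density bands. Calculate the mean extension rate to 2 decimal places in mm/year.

After corrections the count is 246 − 2 = 244 density bands.
244 density bands at 2 per year is 244 / 2 = 122 years.
Removing the 2.2 mm offcut leaves 1116.8 − 2.2 = 1114.6 mm.
Extension rate ≈ 1114.6 / 122 = 9.14 mm/year.

9.14 mm/year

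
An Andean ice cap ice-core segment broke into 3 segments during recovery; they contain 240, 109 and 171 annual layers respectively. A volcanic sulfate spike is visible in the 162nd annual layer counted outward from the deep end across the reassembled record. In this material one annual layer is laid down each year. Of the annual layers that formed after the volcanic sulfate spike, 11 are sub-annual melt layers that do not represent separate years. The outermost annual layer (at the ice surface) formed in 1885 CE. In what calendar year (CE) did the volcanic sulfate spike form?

Total annual layers = 240 + 109 + 171 = 520.
Between annual layer 162 and the ice surface there are 520 − 162 = 358 annual layers.
Excluding 11 false annual layers: 358 − 11 = 347.
The annual layer at the ice surface is 1885 CE, so the volcanic sulfate spike dates to 1885 − 347 = 1538 CE.

1538 CE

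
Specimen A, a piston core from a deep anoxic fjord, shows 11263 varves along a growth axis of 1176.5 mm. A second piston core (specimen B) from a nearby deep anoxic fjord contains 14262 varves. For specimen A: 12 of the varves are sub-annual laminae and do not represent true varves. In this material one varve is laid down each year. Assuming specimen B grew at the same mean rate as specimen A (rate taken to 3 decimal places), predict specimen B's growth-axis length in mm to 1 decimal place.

Specimen A: after corrections the count is 11263 − 12 = 11251 varves.
A: Mean rate = 1176.5 mm / 11251 years ≈ 0.105 mm/year.
Length of B = 0.105 × 14262 = 1497.5 mm.

1497.5 mm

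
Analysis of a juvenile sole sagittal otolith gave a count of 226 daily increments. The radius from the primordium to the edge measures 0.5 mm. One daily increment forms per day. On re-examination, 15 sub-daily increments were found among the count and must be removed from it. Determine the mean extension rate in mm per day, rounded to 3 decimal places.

True daily increment count = 226 − 15 = 211.
Mean rate = 0.5 mm / 211 days ≈ 0.002 mm per day.

0.002 mm per day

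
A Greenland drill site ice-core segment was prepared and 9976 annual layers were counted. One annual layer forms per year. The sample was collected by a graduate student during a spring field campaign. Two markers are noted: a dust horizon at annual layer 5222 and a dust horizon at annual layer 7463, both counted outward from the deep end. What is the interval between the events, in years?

The two markers are separated by 7463 − 5222 = 2241 annual layers.
That is 2241 years at one annual layer per year.

2241 yr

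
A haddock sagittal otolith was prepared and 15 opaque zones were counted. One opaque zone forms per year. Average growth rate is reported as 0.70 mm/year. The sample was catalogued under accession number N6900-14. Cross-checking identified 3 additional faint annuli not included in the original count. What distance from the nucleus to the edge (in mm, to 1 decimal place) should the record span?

12.6 mm

True opaque zone count = 15 + 3 = 18.
18 years at 0.70 mm/year gives 0.70 × 18 = 12.6 mm.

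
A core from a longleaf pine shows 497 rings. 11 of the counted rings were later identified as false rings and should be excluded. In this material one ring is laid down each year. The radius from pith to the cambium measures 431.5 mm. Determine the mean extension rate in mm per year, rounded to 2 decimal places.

0.89 mm per year

Adjusted count: 497 − 11 = 486 rings.
Extension rate ≈ 431.5 / 486 = 0.89 mm per year.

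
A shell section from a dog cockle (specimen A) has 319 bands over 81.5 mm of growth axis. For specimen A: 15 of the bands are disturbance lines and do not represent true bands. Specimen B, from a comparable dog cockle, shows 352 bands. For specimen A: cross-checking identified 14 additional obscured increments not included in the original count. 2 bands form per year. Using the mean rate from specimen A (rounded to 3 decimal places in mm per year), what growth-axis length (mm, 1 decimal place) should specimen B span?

90.3 mm

Specimen A: after corrections the count is 319 − 15 + 14 = 318 bands.
Specimen A: with 2 bands per year, 318 / 2 = 159 years.
A: Extension rate ≈ 81.5 / 159 = 0.513 mm per year.
Specimen B: 352 bands at 2 per year is 352 / 2 = 176 years. For B, 0.513 mm/year × 176 years = 90.3 mm.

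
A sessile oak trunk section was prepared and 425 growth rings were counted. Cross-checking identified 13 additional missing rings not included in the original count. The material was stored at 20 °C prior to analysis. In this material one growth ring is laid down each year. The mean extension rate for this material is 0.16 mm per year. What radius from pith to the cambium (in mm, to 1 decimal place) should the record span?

Adjusted count: 425 + 13 = 438 growth rings.
438 years at 0.16 mm/year gives 0.16 × 438 = 70.1 mm.

70.1 mm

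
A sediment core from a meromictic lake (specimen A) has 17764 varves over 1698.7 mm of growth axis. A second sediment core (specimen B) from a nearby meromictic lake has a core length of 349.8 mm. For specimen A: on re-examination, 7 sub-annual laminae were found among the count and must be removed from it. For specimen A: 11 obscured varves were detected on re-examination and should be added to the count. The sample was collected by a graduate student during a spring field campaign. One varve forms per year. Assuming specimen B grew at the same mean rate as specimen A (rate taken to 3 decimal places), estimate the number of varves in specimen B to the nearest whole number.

3644 varves

Specimen A: after corrections the count is 17764 − 7 + 11 = 17768 varves.
A: 1698.7 mm over 17768 years gives 1698.7 / 17768 ≈ 0.096 mm/year.
B spans 349.8 / 0.096 = 3643.75 years ≈ 3644 varves.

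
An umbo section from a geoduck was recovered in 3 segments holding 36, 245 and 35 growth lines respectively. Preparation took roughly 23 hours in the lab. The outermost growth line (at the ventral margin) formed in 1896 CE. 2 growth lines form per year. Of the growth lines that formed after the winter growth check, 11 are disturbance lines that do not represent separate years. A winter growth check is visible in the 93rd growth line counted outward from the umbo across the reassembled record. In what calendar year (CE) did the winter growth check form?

1790 CE

Total growth lines = 36 + 245 + 35 = 316.
Between growth line 93 and the ventral margin there are 316 − 93 = 223 growth lines.
Excluding 11 false growth lines: 223 − 11 = 212.
With 2 growth lines per year, 212 / 2 = 106 years.
1896 − 106 = 1790 CE.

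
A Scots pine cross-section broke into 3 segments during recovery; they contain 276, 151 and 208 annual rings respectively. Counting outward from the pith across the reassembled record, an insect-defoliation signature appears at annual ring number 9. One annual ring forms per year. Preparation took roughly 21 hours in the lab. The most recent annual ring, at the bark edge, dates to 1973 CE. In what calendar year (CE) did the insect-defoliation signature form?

Total annual rings = 276 + 151 + 208 = 635.
Between annual ring 9 and the bark edge there are 635 − 9 = 626 annual rings.
The annual ring at the bark edge is 1973 CE, so the insect-defoliation signature dates to 1973 − 626 = 1347 CE.

1347 CE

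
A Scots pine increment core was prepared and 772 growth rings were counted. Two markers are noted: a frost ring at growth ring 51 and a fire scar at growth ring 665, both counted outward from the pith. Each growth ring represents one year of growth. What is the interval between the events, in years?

Separation: 665 − 51 = 614 growth rings.
That is 614 years at one growth ring per year.

614 years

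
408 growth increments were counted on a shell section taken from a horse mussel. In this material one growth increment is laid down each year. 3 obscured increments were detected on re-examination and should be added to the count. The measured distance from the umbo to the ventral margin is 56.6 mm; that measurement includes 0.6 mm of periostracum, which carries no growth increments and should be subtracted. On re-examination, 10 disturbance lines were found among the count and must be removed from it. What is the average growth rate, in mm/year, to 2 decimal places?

0.14 mm/year

Adjusted count: 408 − 10 + 3 = 401 growth increments.
Removing the 0.6 mm offcut leaves 56.6 − 0.6 = 56.0 mm.
56.0 mm over 401 years gives 56.0 / 401 ≈ 0.14 mm/year.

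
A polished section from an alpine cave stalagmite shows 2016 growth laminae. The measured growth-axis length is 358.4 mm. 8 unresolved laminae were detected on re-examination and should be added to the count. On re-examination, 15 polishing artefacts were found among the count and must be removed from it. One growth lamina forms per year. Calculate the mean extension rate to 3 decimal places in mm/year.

0.178 mm/year

Adjusted count: 2016 − 15 + 8 = 2009 growth laminae.
Extension rate ≈ 358.4 / 2009 = 0.178 mm/year.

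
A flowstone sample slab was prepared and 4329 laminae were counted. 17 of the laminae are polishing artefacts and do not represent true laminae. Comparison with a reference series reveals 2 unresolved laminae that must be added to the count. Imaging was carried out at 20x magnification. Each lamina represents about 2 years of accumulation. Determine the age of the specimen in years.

8628 yr

Correcting the raw count gives 4329 − 17 + 2 = 4314 true laminae.
Multiplying by 2 years per lamina: 4314 × 2 = 8628 years.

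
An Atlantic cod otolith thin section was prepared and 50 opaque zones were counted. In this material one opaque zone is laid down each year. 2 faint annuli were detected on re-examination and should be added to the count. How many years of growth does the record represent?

After corrections the count is 50 + 2 = 52 opaque zones.
At one opaque zone per year, that is 52 years.

52 years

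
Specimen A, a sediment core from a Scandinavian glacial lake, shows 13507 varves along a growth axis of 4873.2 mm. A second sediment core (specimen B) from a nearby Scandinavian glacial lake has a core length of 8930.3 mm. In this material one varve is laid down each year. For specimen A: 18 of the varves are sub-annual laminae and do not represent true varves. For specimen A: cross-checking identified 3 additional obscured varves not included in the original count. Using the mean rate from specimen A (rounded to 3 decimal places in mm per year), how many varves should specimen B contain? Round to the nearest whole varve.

24738 varves

Specimen A: adjusted count: 13507 − 18 + 3 = 13492 varves.
A: Mean rate = 4873.2 mm / 13492 years ≈ 0.361 mm/yr.
B spans 8930.3 / 0.361 = 24737.67 years ≈ 24738 varves.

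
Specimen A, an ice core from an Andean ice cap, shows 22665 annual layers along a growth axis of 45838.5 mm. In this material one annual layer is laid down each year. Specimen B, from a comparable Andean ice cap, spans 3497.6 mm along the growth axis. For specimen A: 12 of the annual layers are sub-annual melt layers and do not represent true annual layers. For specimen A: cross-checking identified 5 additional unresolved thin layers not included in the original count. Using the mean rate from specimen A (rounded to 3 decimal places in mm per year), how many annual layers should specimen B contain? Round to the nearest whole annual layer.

Specimen A: after corrections the count is 22665 − 12 + 5 = 22658 annual layers.
A: Mean rate = 45838.5 mm / 22658 years ≈ 2.023 mm/yr.
B spans 3497.6 / 2.023 = 1728.92 years ≈ 1729 annual layers.

1729 annual layers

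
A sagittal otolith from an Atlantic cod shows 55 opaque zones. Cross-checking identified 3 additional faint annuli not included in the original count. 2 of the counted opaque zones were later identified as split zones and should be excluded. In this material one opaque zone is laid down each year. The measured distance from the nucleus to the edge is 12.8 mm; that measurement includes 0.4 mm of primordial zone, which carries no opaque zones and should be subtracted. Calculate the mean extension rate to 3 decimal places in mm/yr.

Adjusted count: 55 − 2 + 3 = 56 opaque zones.
The growth record spans 12.8 − 0.4 = 12.4 mm.
Extension rate ≈ 12.4 / 56 = 0.221 mm/yr.

0.221 mm/yr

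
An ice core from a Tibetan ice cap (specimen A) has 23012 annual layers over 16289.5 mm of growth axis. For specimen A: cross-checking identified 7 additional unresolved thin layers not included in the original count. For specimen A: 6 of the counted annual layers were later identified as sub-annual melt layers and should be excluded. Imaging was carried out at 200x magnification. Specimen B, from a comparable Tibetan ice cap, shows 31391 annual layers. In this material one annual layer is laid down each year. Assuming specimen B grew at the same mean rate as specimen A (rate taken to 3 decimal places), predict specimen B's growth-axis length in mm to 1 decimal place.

22224.8 mm

Specimen A: correcting the raw count gives 23012 − 6 + 7 = 23013 true annual layers.
A: 16289.5 mm over 23013 years gives 16289.5 / 23013 ≈ 0.708 mm/year.
B's length ≈ 0.708 × 31391 = 22224.8 mm.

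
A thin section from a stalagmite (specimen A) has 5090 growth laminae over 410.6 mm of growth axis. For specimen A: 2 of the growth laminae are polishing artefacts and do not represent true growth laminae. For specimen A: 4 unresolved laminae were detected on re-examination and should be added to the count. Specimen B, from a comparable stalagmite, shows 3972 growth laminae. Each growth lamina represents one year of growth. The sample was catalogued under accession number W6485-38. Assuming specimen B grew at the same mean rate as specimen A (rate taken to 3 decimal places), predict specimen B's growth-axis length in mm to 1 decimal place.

Specimen A: adjusted count: 5090 − 2 + 4 = 5092 growth laminae.
A: Extension rate ≈ 410.6 / 5092 = 0.081 mm/year.
Length of B = 0.081 × 3972 = 321.7 mm.

321.7 mm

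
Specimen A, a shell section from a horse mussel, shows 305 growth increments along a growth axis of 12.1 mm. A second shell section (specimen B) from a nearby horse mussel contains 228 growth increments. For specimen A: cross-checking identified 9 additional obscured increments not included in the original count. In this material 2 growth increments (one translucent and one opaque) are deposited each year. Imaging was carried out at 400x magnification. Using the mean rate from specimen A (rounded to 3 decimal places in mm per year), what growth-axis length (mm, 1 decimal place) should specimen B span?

8.8 mm

Specimen A: after corrections the count is 305 + 9 = 314 growth increments.
Specimen A: 314 growth increments at 2 per year is 314 / 2 = 157 years.
A: 12.1 mm over 157 years gives 12.1 / 157 ≈ 0.077 mm/year.
Specimen B: 228 growth increments at 2 per year is 228 / 2 = 114 years. B's length ≈ 0.077 × 114 = 8.8 mm.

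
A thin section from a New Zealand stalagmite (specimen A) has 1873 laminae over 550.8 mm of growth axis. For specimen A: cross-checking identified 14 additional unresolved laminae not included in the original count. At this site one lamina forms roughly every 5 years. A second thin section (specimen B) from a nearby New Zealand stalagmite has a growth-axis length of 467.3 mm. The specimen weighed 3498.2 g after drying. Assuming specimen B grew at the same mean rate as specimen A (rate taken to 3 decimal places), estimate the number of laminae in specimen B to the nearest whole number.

Specimen A: after corrections the count is 1873 + 14 = 1887 laminae.
Specimen A: at 5 years per lamina, 1887 × 5 = 9435 years.
A: Mean rate = 550.8 mm / 9435 years ≈ 0.058 mm/yr.
For B, 467.3 / 0.058 = 8056.90 years; at 5 years per lamina that is 8056.90 / 5 ≈ 1611 laminae.

1611 laminae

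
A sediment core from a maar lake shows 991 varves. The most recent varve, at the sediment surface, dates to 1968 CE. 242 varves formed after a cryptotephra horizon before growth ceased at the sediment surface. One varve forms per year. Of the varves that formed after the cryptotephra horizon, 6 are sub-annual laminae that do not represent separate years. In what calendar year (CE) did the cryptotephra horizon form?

1732 CE

There are 242 varves younger than the cryptotephra horizon.
Excluding 6 false varves: 242 − 6 = 236.
Counting back 236 years from 1968 CE places the cryptotephra horizon in 1968 − 236 = 1732 CE.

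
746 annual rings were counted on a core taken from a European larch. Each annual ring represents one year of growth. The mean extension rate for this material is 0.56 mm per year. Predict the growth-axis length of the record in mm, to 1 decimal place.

417.8 mm

The record spans 746 years at 0.56 mm per year.
Length ≈ 0.56 × 746 = 417.8 mm.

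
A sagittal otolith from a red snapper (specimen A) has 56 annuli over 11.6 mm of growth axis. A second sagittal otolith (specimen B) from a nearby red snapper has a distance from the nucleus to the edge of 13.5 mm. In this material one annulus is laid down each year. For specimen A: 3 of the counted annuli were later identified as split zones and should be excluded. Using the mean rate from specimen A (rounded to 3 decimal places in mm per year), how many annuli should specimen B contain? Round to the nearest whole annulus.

Specimen A: adjusted count: 56 − 3 = 53 annuli.
A: 11.6 mm over 53 years gives 11.6 / 53 ≈ 0.219 mm/year.
For B, 13.5 / 0.219 = 61.64 years ≈ 62 annuli.

62 annuli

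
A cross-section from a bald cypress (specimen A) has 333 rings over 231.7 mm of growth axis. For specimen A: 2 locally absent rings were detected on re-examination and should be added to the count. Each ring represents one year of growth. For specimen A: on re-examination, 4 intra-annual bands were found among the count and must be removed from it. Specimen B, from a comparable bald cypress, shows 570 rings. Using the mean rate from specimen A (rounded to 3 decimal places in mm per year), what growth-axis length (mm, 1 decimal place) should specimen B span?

Specimen A: correcting the raw count gives 333 − 4 + 2 = 331 true rings.
A: Extension rate ≈ 231.7 / 331 = 0.700 mm/yr.
Length of B = 0.700 × 570 = 399.0 mm.

399.0 mm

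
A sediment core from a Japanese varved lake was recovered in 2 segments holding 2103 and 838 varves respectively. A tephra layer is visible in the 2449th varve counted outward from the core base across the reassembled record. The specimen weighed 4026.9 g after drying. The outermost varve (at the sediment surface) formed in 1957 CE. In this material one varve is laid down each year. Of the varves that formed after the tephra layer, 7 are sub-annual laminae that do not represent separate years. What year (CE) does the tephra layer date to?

Total varves = 2103 + 838 = 2941.
2941 − 2449 = 492 varves lie beyond the tephra layer toward the sediment surface.
Removing the 7 false varves leaves 492 − 7 = 485 true varves beyond the tephra layer.
The varve at the sediment surface is 1957 CE, so the tephra layer dates to 1957 − 485 = 1472 CE.

1472 CE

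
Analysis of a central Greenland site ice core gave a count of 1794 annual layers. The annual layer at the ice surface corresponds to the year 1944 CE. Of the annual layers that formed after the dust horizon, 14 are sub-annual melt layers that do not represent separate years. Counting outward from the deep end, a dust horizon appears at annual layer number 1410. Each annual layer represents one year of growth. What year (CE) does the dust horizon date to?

1574 CE

1794 − 1410 = 384 annual layers lie beyond the dust horizon toward the ice surface.
384 − 14 false = 370 true annual layers after the dust horizon.
The annual layer at the ice surface is 1944 CE, so the dust horizon dates to 1944 − 370 = 1574 CE.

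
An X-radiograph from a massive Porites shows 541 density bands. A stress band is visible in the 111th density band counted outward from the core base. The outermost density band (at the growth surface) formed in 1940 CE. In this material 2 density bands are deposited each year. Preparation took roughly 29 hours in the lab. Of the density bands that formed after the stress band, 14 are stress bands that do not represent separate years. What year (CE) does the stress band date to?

541 − 111 = 430 density bands lie beyond the stress band toward the growth surface.
Removing the 14 false density bands leaves 430 − 14 = 416 true density bands beyond the stress band.
Dividing by 2 density bands per year: 416 / 2 = 208 years.
The density band at the growth surface is 1940 CE, so the stress band dates to 1940 − 208 = 1732 CE.

1732 CE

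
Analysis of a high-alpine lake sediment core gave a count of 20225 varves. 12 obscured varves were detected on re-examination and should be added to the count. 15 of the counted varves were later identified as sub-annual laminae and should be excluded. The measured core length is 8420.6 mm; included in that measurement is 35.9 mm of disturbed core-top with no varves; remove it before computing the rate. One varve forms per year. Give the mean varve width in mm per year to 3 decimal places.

0.415 mm per year

Correcting the raw count gives 20225 − 15 + 12 = 20222 true varves.
Net length = 8420.6 − 35.9 = 8384.7 mm.
Extension rate ≈ 8384.7 / 20222 = 0.415 mm per year.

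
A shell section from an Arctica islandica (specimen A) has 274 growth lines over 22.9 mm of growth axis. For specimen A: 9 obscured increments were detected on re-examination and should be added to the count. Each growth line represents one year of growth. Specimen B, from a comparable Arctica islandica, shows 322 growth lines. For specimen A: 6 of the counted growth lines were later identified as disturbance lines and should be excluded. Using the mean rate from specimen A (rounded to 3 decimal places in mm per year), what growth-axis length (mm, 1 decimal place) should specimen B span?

26.7 mm

Specimen A: after corrections the count is 274 − 6 + 9 = 277 growth lines.
A: Mean rate = 22.9 mm / 277 years ≈ 0.083 mm/yr.
Length of B = 0.083 × 322 = 26.7 mm.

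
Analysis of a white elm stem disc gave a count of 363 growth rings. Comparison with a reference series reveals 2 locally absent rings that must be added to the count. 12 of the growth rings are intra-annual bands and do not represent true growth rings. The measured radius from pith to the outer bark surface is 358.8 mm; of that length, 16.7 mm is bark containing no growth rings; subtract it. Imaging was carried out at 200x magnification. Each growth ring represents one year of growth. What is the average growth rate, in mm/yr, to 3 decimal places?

Adjusted count: 363 − 12 + 2 = 353 growth rings.
Removing the 16.7 mm offcut leaves 358.8 − 16.7 = 342.1 mm.
Mean rate = 342.1 mm / 353 years ≈ 0.969 mm/yr.

0.969 mm/yr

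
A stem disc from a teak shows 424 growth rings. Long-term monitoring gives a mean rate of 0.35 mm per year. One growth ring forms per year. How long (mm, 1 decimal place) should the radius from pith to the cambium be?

424 years of growth are recorded.
424 years at 0.35 mm/year gives 0.35 × 424 = 148.4 mm.

148.4 mm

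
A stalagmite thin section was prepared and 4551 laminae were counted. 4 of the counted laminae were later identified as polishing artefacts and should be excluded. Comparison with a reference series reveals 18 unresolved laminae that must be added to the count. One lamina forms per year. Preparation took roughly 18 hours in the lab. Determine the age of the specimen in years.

After corrections the count is 4551 − 4 + 18 = 4565 laminae.
At one lamina per year, that is 4565 years.

4565 yr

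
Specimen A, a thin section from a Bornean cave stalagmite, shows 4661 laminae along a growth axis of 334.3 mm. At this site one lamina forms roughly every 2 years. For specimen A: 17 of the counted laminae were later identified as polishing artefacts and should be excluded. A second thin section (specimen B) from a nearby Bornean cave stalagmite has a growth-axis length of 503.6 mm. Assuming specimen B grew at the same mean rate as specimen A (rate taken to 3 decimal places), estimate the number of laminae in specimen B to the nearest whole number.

Specimen A: adjusted count: 4661 − 17 = 4644 laminae.
Specimen A: at 2 years per lamina, 4644 × 2 = 9288 years.
A: Extension rate ≈ 334.3 / 9288 = 0.036 mm/yr.
Specimen B: 503.6 mm / 0.036 mm per year = 13988.89 years; at 2 years per lamina that is 13988.89 / 2 ≈ 6994 laminae.

6994 laminae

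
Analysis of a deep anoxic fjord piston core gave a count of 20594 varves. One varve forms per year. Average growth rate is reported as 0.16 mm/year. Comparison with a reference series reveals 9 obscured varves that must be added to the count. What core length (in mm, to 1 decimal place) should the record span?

3296.5 mm

Correcting the raw count gives 20594 + 9 = 20603 true varves.
Predicted length = 0.16 mm/year × 20603 years = 3296.5 mm.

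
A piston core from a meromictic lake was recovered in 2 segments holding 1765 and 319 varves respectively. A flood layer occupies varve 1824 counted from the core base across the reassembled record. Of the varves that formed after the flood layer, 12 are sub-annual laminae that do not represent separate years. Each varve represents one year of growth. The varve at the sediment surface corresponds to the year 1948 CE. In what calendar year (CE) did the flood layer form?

Total varves = 1765 + 319 = 2084.
The flood layer sits at varve 1824 from the core base, so 2084 − 1824 = 260 varves formed after it.
Removing the 12 false varves leaves 260 − 12 = 248 true varves beyond the flood layer.
Counting back 248 years from 1948 CE places the flood layer in 1948 − 248 = 1700 CE.

1700 CE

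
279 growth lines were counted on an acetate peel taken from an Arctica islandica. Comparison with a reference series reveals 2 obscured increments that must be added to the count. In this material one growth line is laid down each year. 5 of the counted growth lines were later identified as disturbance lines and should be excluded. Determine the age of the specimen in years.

Adjusted count: 279 − 5 + 2 = 276 growth lines.
With a one-to-one growth line periodicity this is 276 years.

276 years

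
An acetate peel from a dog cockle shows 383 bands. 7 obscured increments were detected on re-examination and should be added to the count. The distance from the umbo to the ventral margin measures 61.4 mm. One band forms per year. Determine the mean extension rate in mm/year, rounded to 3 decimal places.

Adjusted count: 383 + 7 = 390 bands.
Mean rate = 61.4 mm / 390 years ≈ 0.157 mm/year.

0.157 mm/year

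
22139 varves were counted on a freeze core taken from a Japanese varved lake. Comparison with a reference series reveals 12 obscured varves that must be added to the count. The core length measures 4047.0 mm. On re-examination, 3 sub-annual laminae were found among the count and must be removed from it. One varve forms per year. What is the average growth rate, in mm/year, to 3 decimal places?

0.183 mm/year

After corrections the count is 22139 − 3 + 12 = 22148 varves.
Extension rate ≈ 4047.0 / 22148 = 0.183 mm/year.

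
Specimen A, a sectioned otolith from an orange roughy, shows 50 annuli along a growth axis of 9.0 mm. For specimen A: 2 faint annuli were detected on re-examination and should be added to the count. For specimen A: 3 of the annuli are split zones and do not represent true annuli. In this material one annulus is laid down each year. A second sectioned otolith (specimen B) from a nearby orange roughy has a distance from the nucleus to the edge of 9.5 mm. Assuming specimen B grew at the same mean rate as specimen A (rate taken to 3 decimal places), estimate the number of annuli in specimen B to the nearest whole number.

52 annuli

Specimen A: adjusted count: 50 − 3 + 2 = 49 annuli.
A: Extension rate ≈ 9.0 / 49 = 0.184 mm/year.
For B, 9.5 / 0.184 = 51.63 years ≈ 52 annuli.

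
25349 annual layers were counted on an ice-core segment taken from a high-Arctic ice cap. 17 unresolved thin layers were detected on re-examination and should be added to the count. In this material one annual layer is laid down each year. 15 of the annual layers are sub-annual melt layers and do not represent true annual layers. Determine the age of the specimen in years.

25351 years

After corrections the count is 25349 − 15 + 17 = 25351 annual layers.
With a one-to-one annual layer periodicity this is 25351 years.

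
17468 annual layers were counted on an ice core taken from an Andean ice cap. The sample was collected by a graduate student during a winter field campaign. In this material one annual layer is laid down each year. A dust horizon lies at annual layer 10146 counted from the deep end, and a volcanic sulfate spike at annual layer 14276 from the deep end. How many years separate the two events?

4130 years

Separation: 14276 − 10146 = 4130 annual layers.
One annual layer per year makes the interval 4130 years.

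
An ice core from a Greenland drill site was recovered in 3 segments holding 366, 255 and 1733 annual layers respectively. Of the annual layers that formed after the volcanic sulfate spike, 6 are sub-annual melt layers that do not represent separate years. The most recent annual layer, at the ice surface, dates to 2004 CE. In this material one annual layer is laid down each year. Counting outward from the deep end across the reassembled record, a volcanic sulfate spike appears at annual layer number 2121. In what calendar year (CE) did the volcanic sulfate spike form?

1777 CE

Total annual layers = 366 + 255 + 1733 = 2354.
The volcanic sulfate spike sits at annual layer 2121 from the deep end, so 2354 − 2121 = 233 annual layers formed after it.
Excluding 6 false annual layers: 233 − 6 = 227.
The annual layer at the ice surface is 2004 CE, so the volcanic sulfate spike dates to 2004 − 227 = 1777 CE.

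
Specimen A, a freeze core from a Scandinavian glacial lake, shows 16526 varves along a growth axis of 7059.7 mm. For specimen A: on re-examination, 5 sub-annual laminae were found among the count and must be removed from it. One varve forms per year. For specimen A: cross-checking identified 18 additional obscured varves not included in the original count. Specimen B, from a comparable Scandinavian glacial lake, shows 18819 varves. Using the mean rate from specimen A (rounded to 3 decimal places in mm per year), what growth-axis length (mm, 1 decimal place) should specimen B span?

8035.7 mm

Specimen A: after corrections the count is 16526 − 5 + 18 = 16539 varves.
A: Mean rate = 7059.7 mm / 16539 years ≈ 0.427 mm/yr.
For B, 0.427 mm/year × 18819 years = 8035.7 mm.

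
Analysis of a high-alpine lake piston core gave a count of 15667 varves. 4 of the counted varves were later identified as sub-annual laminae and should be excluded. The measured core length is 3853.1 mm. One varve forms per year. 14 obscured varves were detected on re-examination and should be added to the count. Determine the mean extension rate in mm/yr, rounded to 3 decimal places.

0.246 mm/yr

Correcting the raw count gives 15667 − 4 + 14 = 15677 true varves.
Mean rate = 3853.1 mm / 15677 years ≈ 0.246 mm/yr.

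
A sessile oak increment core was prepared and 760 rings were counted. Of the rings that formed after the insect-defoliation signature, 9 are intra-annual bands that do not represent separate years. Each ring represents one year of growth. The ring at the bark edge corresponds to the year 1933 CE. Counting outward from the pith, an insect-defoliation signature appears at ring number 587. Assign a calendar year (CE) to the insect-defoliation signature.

1769 CE

The insect-defoliation signature sits at ring 587 from the pith, so 760 − 587 = 173 rings formed after it.
173 − 9 false = 164 true rings after the insect-defoliation signature.
Counting back 164 years from 1933 CE places the insect-defoliation signature in 1933 − 164 = 1769 CE.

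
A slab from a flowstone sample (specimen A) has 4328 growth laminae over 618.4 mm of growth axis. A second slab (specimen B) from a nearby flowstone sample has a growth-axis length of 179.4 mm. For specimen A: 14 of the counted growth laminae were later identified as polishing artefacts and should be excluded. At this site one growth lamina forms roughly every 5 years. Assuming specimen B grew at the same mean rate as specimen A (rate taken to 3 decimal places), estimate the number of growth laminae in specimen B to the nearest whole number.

1237 growth laminae

Specimen A: after corrections the count is 4328 − 14 = 4314 growth laminae.
Specimen A: 4314 growth laminae at 5 years each span 4314 × 5 = 21570 years.
A: Extension rate ≈ 618.4 / 21570 = 0.029 mm per year.
B spans 179.4 / 0.029 = 6186.21 years; at 5 years per growth lamina that is 6186.21 / 5 ≈ 1237 growth laminae.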